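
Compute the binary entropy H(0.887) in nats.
0.3527 nats

The binary entropy function is:
H(p) = -p log(p) - (1-p) log(1-p)

H(0.887) = -0.887 × log_e(0.887) - 0.113 × log_e(0.113)
H(0.887) = 0.3527 nats

Note: Binary entropy is maximized at p=0.5 (H=1 bit) and minimized at p=0 or p=1 (H=0).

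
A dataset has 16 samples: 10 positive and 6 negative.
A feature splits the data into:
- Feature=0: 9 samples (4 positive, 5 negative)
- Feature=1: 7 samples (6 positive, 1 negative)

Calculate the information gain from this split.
0.1381 bits

Information Gain = H(Y) - H(Y|Feature)

Before split:
P(positive) = 10/16 = 0.6250
H(Y) = 0.9544 bits

After split:
Feature=0: H = 0.9911 bits (weight = 9/16)
Feature=1: H = 0.5917 bits (weight = 7/16)
H(Y|Feature) = (9/16)×0.9911 + (7/16)×0.5917 = 0.8163 bits

Information Gain = 0.9544 - 0.8163 = 0.1381 bits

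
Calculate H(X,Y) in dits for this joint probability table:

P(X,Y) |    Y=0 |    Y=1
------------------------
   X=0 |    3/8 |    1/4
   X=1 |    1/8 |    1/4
0.5737 dits

Joint entropy is H(X,Y) = -Σ_{x,y} p(x,y) log p(x,y).

Summing over all non-zero entries:
H(X,Y) = -[3/8·log_10(3/8) + 1/4·log_10(1/4) + 1/8·log_10(1/8) + 1/4·log_10(1/4)]
H(X,Y) = 0.5737 dits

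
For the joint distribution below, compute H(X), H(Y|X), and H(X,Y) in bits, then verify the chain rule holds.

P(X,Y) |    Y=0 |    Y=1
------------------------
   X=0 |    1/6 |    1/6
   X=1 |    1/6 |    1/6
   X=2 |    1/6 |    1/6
H(X,Y) = 2.5850, H(X) = 1.5850, H(Y|X) = 1.0000 (all in bits)

Chain rule: H(X,Y) = H(X) + H(Y|X)

Left side — joint entropy directly:
H(X,Y) = -Σ p(x,y) log p(x,y) = 2.5850 bits

Right side — compute H(Y|X) from the conditional distributions:
P(X) = (1/3, 1/3, 1/3), so H(X) = 1.5850 bits
H(Y|X) = Σ_x P(X=x) · H(Y|X=x):
  P(Y|X=0) = (1/2, 1/2), H(Y|X=0) = 1.0000, weight P(X=0) = 1/3
  P(Y|X=1) = (1/2, 1/2), H(Y|X=1) = 1.0000, weight P(X=1) = 1/3
  P(Y|X=2) = (1/2, 1/2), H(Y|X=2) = 1.0000, weight P(X=2) = 1/3
H(Y|X) = 1.0000 bits

H(X) + H(Y|X) = 1.5850 + 1.0000 = 2.5850 bits

Both sides equal 2.5850 bits. ✓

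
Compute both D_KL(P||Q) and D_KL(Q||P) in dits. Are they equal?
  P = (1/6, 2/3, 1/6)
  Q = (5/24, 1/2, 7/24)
D_KL(P||Q) = 0.0266, D_KL(Q||P) = 0.0286

KL divergence is not symmetric: D_KL(P||Q) ≠ D_KL(Q||P) in general.

D_KL(P||Q) = 0.0266 dits
D_KL(Q||P) = 0.0286 dits

No, they are not equal!

This asymmetry is why KL divergence is not a true distance metric.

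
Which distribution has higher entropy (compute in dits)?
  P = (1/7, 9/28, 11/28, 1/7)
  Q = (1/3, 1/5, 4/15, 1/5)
Q

Computing entropies in dits:
H(P) = 0.5593
H(Q) = 0.5917

Distribution Q has higher entropy.

Intuition: The distribution closer to uniform (more spread out) has higher entropy.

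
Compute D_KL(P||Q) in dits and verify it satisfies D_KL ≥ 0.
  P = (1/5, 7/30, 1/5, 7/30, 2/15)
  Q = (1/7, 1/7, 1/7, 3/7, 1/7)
0.0426 dits

KL divergence satisfies the Gibbs inequality: D_KL(P||Q) ≥ 0 for all distributions P, Q.

D_KL(P||Q) = Σ p(x) log(p(x)/q(x))
Term by term:
  x=0: 1/5 × log_10[(1/5)/(1/7)] = 0.0292
  x=1: 7/30 × log_10[(7/30)/(1/7)] = 0.0497
  x=2: 1/5 × log_10[(1/5)/(1/7)] = 0.0292
  x=3: 7/30 × log_10[(7/30)/(3/7)] = -0.0616
  x=4: 2/15 × log_10[(2/15)/(1/7)] = -0.0040
D_KL(P||Q) = 0.0426 dits

D_KL(P||Q) = 0.0426 ≥ 0 ✓

This non-negativity is a fundamental property: relative entropy cannot be negative because it measures how different Q is from P.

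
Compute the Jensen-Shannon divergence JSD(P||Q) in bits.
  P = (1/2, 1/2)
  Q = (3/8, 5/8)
0.0115 bits

Jensen-Shannon divergence is:
JSD(P||Q) = 0.5 × D_KL(P||M) + 0.5 × D_KL(Q||M)
where M = 0.5 × (P + Q) is the mixture distribution.

M = 0.5 × (1/2, 1/2) + 0.5 × (3/8, 5/8) = (7/16, 9/16)

D_KL(P||M) = 0.0114 bits
D_KL(Q||M) = 0.0116 bits

JSD(P||Q) = 0.5 × 0.0114 + 0.5 × 0.0116 = 0.0115 bits

Unlike KL divergence, JSD is symmetric and bounded: 0 ≤ JSD ≤ log(2).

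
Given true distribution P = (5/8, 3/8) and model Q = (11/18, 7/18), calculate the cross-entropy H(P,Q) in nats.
0.6620 nats

Cross-entropy: H(P,Q) = -Σ p(x) log q(x)

Alternatively: H(P,Q) = H(P) + D_KL(P||Q)
H(P) = 0.6616 nats
D_KL(P||Q) = 0.0004 nats

H(P,Q) = 0.6616 + 0.0004 = 0.6620 nats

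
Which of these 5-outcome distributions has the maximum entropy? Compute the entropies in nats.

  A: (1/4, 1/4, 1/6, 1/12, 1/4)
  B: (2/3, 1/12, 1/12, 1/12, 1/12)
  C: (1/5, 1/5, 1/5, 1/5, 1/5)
C

For a discrete distribution over n outcomes, entropy is maximized by the uniform distribution.

Computing entropies:
H(A) = 1.5454 nats
H(B) = 1.0986 nats
H(C) = 1.6094 nats

The uniform distribution (where all probabilities equal 1/5) achieves the maximum entropy of log_e(5) = 1.6094 nats.

Distribution C has the highest entropy.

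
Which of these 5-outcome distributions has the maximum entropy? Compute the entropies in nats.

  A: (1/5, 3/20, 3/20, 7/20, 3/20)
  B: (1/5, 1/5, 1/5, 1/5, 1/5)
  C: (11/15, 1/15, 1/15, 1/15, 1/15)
B

For a discrete distribution over n outcomes, entropy is maximized by the uniform distribution.

Computing entropies:
H(A) = 1.5430 nats
H(B) = 1.6094 nats
H(C) = 0.9496 nats

The uniform distribution (where all probabilities equal 1/5) achieves the maximum entropy of log_e(5) = 1.6094 nats.

Distribution B has the highest entropy.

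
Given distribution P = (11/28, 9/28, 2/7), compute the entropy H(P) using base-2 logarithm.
1.5722 bits

Shannon entropy is H(X) = -Σ p(x) log p(x).

For P = (11/28, 9/28, 2/7):
H = -11/28 × log_2(11/28) -9/28 × log_2(9/28) -2/7 × log_2(2/7)
H = 1.5722 bits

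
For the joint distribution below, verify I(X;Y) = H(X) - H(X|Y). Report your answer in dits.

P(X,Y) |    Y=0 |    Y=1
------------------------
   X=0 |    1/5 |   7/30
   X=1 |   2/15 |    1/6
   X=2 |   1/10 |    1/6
I(X;Y) = 0.0011 dits

Mutual information has multiple equivalent forms:
- I(X;Y) = H(X) - H(X|Y)
- I(X;Y) = H(Y) - H(Y|X)
- I(X;Y) = H(X) + H(Y) - H(X,Y)

Computing all quantities:
H(X) = 0.4673, H(Y) = 0.2972, H(X,Y) = 0.7633
H(X|Y) = 0.4662, H(Y|X) = 0.2960

Verification:
H(X) - H(X|Y) = 0.4673 - 0.4662 = 0.0011
H(Y) - H(Y|X) = 0.2972 - 0.2960 = 0.0011
H(X) + H(Y) - H(X,Y) = 0.4673 + 0.2972 - 0.7633 = 0.0011

All forms give I(X;Y) = 0.0011 dits. ✓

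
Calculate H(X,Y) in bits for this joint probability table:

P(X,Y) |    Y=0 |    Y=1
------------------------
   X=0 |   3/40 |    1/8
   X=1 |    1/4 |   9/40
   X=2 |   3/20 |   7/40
2.4901 bits

Joint entropy is H(X,Y) = -Σ_{x,y} p(x,y) log p(x,y).

Summing over all non-zero entries:
H(X,Y) = -[3/40·log_2(3/40) + 1/8·log_2(1/8) + 1/4·log_2(1/4) + 9/40·log_2(9/40) + 3/20·log_2(3/20) + 7/40·log_2(7/40)]
H(X,Y) = 2.4901 bits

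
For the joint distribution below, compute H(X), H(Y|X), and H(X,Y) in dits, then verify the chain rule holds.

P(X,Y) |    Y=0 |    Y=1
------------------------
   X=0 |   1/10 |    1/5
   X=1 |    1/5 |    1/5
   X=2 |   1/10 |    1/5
H(X,Y) = 0.7592, H(X) = 0.4729, H(Y|X) = 0.2863 (all in dits)

Chain rule: H(X,Y) = H(X) + H(Y|X)

Left side — joint entropy directly:
H(X,Y) = -Σ p(x,y) log p(x,y) = 0.7592 dits

Right side — compute H(Y|X) from the conditional distributions:
P(X) = (3/10, 2/5, 3/10), so H(X) = 0.4729 dits
H(Y|X) = Σ_x P(X=x) · H(Y|X=x):
  P(Y|X=0) = (1/3, 2/3), H(Y|X=0) = 0.2764, weight P(X=0) = 3/10
  P(Y|X=1) = (1/2, 1/2), H(Y|X=1) = 0.3010, weight P(X=1) = 2/5
  P(Y|X=2) = (1/3, 2/3), H(Y|X=2) = 0.2764, weight P(X=2) = 3/10
H(Y|X) = 0.2863 dits

H(X) + H(Y|X) = 0.4729 + 0.2863 = 0.7592 dits

Both sides equal 0.7592 dits. ✓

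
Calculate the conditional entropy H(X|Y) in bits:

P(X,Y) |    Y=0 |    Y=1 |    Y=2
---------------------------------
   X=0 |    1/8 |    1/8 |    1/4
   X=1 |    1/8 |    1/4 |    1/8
0.9387 bits

Using the chain rule: H(X|Y) = H(X,Y) - H(Y)

First, compute H(X,Y) = 2.5000 bits

Marginal P(Y) = (1/4, 3/8, 3/8)
H(Y) = 1.5613 bits

H(X|Y) = H(X,Y) - H(Y) = 2.5000 - 1.5613 = 0.9387 bits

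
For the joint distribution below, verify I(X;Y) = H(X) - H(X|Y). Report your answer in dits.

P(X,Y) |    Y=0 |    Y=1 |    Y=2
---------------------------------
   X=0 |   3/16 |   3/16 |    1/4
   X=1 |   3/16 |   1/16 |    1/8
I(X;Y) = 0.0097 dits

Mutual information has multiple equivalent forms:
- I(X;Y) = H(X) - H(X|Y)
- I(X;Y) = H(Y) - H(Y|X)
- I(X;Y) = H(X) + H(Y) - H(X,Y)

Computing all quantities:
H(X) = 0.2873, H(Y) = 0.4700, H(X,Y) = 0.7476
H(X|Y) = 0.2776, H(Y|X) = 0.4603

Verification:
H(X) - H(X|Y) = 0.2873 - 0.2776 = 0.0097
H(Y) - H(Y|X) = 0.4700 - 0.4603 = 0.0097
H(X) + H(Y) - H(X,Y) = 0.2873 + 0.4700 - 0.7476 = 0.0097

All forms give I(X;Y) = 0.0097 dits. ✓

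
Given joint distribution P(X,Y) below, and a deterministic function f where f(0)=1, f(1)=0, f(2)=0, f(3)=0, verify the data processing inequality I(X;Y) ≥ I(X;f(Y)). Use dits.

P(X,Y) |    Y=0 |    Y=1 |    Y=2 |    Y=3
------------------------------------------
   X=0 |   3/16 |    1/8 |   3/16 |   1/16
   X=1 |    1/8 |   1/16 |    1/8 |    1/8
I(X;Y) = 0.0113, I(X;f(Y)) = 0.0006, inequality holds: 0.0113 ≥ 0.0006

Data Processing Inequality: For any Markov chain X → Y → Z, we have I(X;Y) ≥ I(X;Z).

Here Z = f(Y) is a deterministic function of Y, forming X → Y → Z.

Original I(X;Y) = 0.0113 dits

After applying f:
P(X,Z) where Z=f(Y):
- P(X,Z=0) = P(X,Y=1) + P(X,Y=2) + P(X,Y=3)
- P(X,Z=1) = P(X,Y=0)

I(X;Z) = I(X;f(Y)) = 0.0006 dits

Verification: 0.0113 ≥ 0.0006 ✓

Information cannot be created by processing; the function f can only lose information about X.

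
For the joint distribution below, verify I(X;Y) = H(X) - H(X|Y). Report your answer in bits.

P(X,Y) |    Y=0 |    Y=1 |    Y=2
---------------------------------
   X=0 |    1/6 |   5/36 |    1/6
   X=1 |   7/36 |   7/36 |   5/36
I(X;Y) = 0.0078 bits

Mutual information has multiple equivalent forms:
- I(X;Y) = H(X) - H(X|Y)
- I(X;Y) = H(Y) - H(Y|X)
- I(X;Y) = H(X) + H(Y) - H(X,Y)

Computing all quantities:
H(X) = 0.9978, H(Y) = 1.5816, H(X,Y) = 2.5715
H(X|Y) = 0.9899, H(Y|X) = 1.5738

Verification:
H(X) - H(X|Y) = 0.9978 - 0.9899 = 0.0078
H(Y) - H(Y|X) = 1.5816 - 1.5738 = 0.0078
H(X) + H(Y) - H(X,Y) = 0.9978 + 1.5816 - 2.5715 = 0.0078

All forms give I(X;Y) = 0.0078 bits. ✓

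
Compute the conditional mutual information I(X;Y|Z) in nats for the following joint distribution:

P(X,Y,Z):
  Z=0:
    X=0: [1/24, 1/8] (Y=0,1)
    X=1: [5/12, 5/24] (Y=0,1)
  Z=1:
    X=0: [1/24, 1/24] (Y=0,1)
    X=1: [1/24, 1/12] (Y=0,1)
0.0502 nats

Conditional mutual information: I(X;Y|Z) = H(X|Z) + H(Y|Z) - H(X,Y|Z)

H(Z) = 0.5117
H(X,Z) = 1.0594 → H(X|Z) = 0.5476
H(Y,Z) = 1.1908 → H(Y|Z) = 0.6790
H(X,Y,Z) = 1.6883 → H(X,Y|Z) = 1.1765

I(X;Y|Z) = 0.5476 + 0.6790 - 1.1765 = 0.0502 nats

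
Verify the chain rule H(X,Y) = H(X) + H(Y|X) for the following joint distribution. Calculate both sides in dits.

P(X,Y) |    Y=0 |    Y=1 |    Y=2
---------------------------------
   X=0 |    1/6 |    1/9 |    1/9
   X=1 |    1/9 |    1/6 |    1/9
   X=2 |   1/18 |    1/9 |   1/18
H(X,Y) = 0.9290, H(X) = 0.4642, H(Y|X) = 0.4648 (all in dits)

Chain rule: H(X,Y) = H(X) + H(Y|X)

Left side — joint entropy directly:
H(X,Y) = -Σ p(x,y) log p(x,y) = 0.9290 dits

Right side — compute H(Y|X) from the conditional distributions:
P(X) = (7/18, 7/18, 2/9), so H(X) = 0.4642 dits
H(Y|X) = Σ_x P(X=x) · H(Y|X=x):
  P(Y|X=0) = (3/7, 2/7, 2/7), H(Y|X=0) = 0.4686, weight P(X=0) = 7/18
  P(Y|X=1) = (2/7, 3/7, 2/7), H(Y|X=1) = 0.4686, weight P(X=1) = 7/18
  P(Y|X=2) = (1/4, 1/2, 1/4), H(Y|X=2) = 0.4515, weight P(X=2) = 2/9
H(Y|X) = 0.4648 dits

H(X) + H(Y|X) = 0.4642 + 0.4648 = 0.9290 dits

Both sides equal 0.9290 dits. ✓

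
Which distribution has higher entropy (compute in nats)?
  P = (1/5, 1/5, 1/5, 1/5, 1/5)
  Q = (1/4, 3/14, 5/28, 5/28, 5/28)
P

Computing entropies in nats:
H(P) = 1.6094
H(Q) = 1.5996

Distribution P has higher entropy.

Intuition: The distribution closer to uniform (more spread out) has higher entropy.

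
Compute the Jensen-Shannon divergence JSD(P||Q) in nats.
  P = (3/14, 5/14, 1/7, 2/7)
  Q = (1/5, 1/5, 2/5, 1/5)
0.0469 nats

Jensen-Shannon divergence is:
JSD(P||Q) = 0.5 × D_KL(P||M) + 0.5 × D_KL(Q||M)
where M = 0.5 × (P + Q) is the mixture distribution.

M = 0.5 × (3/14, 5/14, 1/7, 2/7) + 0.5 × (1/5, 1/5, 2/5, 1/5) = (0.207143, 0.278571, 0.271429, 0.242857)

D_KL(P||M) = 0.0507 nats
D_KL(Q||M) = 0.0430 nats

JSD(P||Q) = 0.5 × 0.0507 + 0.5 × 0.0430 = 0.0469 nats

Unlike KL divergence, JSD is symmetric and bounded: 0 ≤ JSD ≤ log(2).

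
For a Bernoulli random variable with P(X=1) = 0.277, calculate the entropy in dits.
0.2563 dits

The binary entropy function is:
H(p) = -p log(p) - (1-p) log(1-p)

H(0.277) = -0.277 × log_10(0.277) - 0.723 × log_10(0.723)
H(0.277) = 0.2563 dits

Note: Binary entropy is maximized at p=0.5 (H=1 bit) and minimized at p=0 or p=1 (H=0).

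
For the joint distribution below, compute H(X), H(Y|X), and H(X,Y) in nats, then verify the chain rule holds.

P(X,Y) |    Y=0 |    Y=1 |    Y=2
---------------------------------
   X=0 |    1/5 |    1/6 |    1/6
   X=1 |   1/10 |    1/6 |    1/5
H(X,Y) = 1.7699, H(X) = 0.6909, H(Y|X) = 1.0790 (all in nats)

Chain rule: H(X,Y) = H(X) + H(Y|X)

Left side — joint entropy directly:
H(X,Y) = -Σ p(x,y) log p(x,y) = 1.7699 nats

Right side — compute H(Y|X) from the conditional distributions:
P(X) = (8/15, 7/15), so H(X) = 0.6909 nats
H(Y|X) = Σ_x P(X=x) · H(Y|X=x):
  P(Y|X=0) = (3/8, 5/16, 5/16), H(Y|X=0) = 1.0948, weight P(X=0) = 8/15
  P(Y|X=1) = (3/14, 5/14, 3/7), H(Y|X=1) = 1.0609, weight P(X=1) = 7/15
H(Y|X) = 1.0790 nats

H(X) + H(Y|X) = 0.6909 + 1.0790 = 1.7699 nats

Both sides equal 1.7699 nats. ✓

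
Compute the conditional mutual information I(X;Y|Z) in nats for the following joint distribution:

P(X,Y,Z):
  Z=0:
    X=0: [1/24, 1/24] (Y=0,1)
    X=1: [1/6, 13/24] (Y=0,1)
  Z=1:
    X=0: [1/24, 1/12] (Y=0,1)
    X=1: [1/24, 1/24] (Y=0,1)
0.0149 nats

Conditional mutual information: I(X;Y|Z) = H(X|Z) + H(Y|Z) - H(X,Y|Z)

H(Z) = 0.5117
H(X,Z) = 0.9183 → H(X|Z) = 0.4066
H(Y,Z) = 1.1082 → H(Y|Z) = 0.5965
H(X,Y,Z) = 1.4999 → H(X,Y|Z) = 0.9882

I(X;Y|Z) = 0.4066 + 0.5965 - 0.9882 = 0.0149 nats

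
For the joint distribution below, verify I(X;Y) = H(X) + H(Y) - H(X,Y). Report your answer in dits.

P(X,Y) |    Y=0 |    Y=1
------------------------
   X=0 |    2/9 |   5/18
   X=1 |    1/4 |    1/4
I(X;Y) = 0.0007 dits

Mutual information has multiple equivalent forms:
- I(X;Y) = H(X) - H(X|Y)
- I(X;Y) = H(Y) - H(Y|X)
- I(X;Y) = H(X) + H(Y) - H(X,Y)

Computing all quantities:
H(X) = 0.3010, H(Y) = 0.3004, H(X,Y) = 0.6007
H(X|Y) = 0.3004, H(Y|X) = 0.2997

Verification:
H(X) - H(X|Y) = 0.3010 - 0.3004 = 0.0007
H(Y) - H(Y|X) = 0.3004 - 0.2997 = 0.0007
H(X) + H(Y) - H(X,Y) = 0.3010 + 0.3004 - 0.6007 = 0.0007

All forms give I(X;Y) = 0.0007 dits. ✓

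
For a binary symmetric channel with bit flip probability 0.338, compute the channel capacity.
0.0771 bits

For a binary symmetric channel (BSC) with error probability p:
Capacity C = 1 - H(p) bits per symbol

where H(p) = -p log₂(p) - (1-p) log₂(1-p) is the binary entropy function.

H(0.338) = 0.9229 bits
C = 1 - 0.9229 = 0.0771 bits per symbol

This means we can reliably transmit up to 0.0771 bits of information per channel use.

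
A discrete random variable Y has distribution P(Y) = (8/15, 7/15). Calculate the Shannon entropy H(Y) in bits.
0.9968 bits

Shannon entropy is H(X) = -Σ p(x) log p(x).

For P = (8/15, 7/15):
H = -8/15 × log_2(8/15) -7/15 × log_2(7/15)
H = 0.9968 bits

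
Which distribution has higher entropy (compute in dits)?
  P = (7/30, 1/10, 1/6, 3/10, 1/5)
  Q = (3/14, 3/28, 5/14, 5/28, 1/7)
P

Computing entropies in dits:
H(P) = 0.6738
H(Q) = 0.6613

Distribution P has higher entropy.

Intuition: The distribution closer to uniform (more spread out) has higher entropy.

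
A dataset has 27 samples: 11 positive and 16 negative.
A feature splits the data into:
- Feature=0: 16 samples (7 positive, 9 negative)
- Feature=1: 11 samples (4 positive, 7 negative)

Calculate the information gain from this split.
0.0040 bits

Information Gain = H(Y) - H(Y|Feature)

Before split:
P(positive) = 11/27 = 0.4074
H(Y) = 0.9751 bits

After split:
Feature=0: H = 0.9887 bits (weight = 16/27)
Feature=1: H = 0.9457 bits (weight = 11/27)
H(Y|Feature) = (16/27)×0.9887 + (11/27)×0.9457 = 0.9712 bits

Information Gain = 0.9751 - 0.9712 = 0.0040 bits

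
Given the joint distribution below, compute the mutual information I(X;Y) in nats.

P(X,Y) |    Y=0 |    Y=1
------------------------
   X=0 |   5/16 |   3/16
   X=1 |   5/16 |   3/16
0.0000 nats

Mutual information: I(X;Y) = H(X) + H(Y) - H(X,Y)

Marginals:
P(X) = (1/2, 1/2), H(X) = 0.6931 nats
P(Y) = (5/8, 3/8), H(Y) = 0.6616 nats

Joint entropy: H(X,Y) = 1.3547 nats

I(X;Y) = 0.6931 + 0.6616 - 1.3547 = 0.0000 nats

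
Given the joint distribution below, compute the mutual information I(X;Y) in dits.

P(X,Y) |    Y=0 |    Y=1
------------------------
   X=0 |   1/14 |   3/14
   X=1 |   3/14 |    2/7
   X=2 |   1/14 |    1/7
0.0057 dits

Mutual information: I(X;Y) = H(X) + H(Y) - H(X,Y)

Marginals:
P(X) = (2/7, 1/2, 3/14), H(X) = 0.4493 dits
P(Y) = (5/14, 9/14), H(Y) = 0.2831 dits

Joint entropy: H(X,Y) = 0.7266 dits

I(X;Y) = 0.4493 + 0.2831 - 0.7266 = 0.0057 dits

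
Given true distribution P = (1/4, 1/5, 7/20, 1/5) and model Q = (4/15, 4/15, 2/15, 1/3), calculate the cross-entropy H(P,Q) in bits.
2.1925 bits

Cross-entropy: H(P,Q) = -Σ p(x) log q(x)

Alternatively: H(P,Q) = H(P) + D_KL(P||Q)
H(P) = 1.9589 bits
D_KL(P||Q) = 0.2336 bits

H(P,Q) = 1.9589 + 0.2336 = 2.1925 bits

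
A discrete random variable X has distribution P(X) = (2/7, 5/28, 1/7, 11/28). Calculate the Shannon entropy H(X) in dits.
0.5692 dits

Shannon entropy is H(X) = -Σ p(x) log p(x).

For P = (2/7, 5/28, 1/7, 11/28):
H = -2/7 × log_10(2/7) -5/28 × log_10(5/28) -1/7 × log_10(1/7) -11/28 × log_10(11/28)
H = 0.5692 dits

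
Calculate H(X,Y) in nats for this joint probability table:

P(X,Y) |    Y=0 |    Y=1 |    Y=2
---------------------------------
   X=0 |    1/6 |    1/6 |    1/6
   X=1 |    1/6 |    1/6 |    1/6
1.7918 nats

Joint entropy is H(X,Y) = -Σ_{x,y} p(x,y) log p(x,y).

Summing over all non-zero entries:
H(X,Y) = -[1/6·log_e(1/6) + 1/6·log_e(1/6) + 1/6·log_e(1/6) + 1/6·log_e(1/6) + 1/6·log_e(1/6) + 1/6·log_e(1/6)]
H(X,Y) = 1.7918 nats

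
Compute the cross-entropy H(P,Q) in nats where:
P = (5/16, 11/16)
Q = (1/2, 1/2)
0.6931 nats

Cross-entropy: H(P,Q) = -Σ p(x) log q(x)

Alternatively: H(P,Q) = H(P) + D_KL(P||Q)
H(P) = 0.6211 nats
D_KL(P||Q) = 0.0721 nats

H(P,Q) = 0.6211 + 0.0721 = 0.6931 nats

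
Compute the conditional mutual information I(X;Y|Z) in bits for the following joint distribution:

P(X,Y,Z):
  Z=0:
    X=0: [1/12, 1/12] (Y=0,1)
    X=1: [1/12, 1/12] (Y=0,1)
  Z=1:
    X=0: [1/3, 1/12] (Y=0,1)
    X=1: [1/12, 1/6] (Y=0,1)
0.1059 bits

Conditional mutual information: I(X;Y|Z) = H(X|Z) + H(Y|Z) - H(X,Y|Z)

H(Z) = 0.9183
H(X,Z) = 1.8879 → H(X|Z) = 0.9696
H(Y,Z) = 1.8879 → H(Y|Z) = 0.9696
H(X,Y,Z) = 2.7516 → H(X,Y|Z) = 1.8333

I(X;Y|Z) = 0.9696 + 0.9696 - 1.8333 = 0.1059 bits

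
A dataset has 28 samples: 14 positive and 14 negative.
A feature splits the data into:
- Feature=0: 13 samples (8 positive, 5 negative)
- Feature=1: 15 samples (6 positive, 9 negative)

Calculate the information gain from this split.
0.0336 bits

Information Gain = H(Y) - H(Y|Feature)

Before split:
P(positive) = 14/28 = 0.5000
H(Y) = 1.0000 bits

After split:
Feature=0: H = 0.9612 bits (weight = 13/28)
Feature=1: H = 0.9710 bits (weight = 15/28)
H(Y|Feature) = (13/28)×0.9612 + (15/28)×0.9710 = 0.9664 bits

Information Gain = 1.0000 - 0.9664 = 0.0336 bits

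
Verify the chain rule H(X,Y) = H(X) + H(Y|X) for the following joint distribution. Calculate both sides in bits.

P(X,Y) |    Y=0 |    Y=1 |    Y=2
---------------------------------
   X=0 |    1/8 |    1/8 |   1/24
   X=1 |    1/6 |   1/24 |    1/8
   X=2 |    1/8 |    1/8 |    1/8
H(X,Y) = 3.0629, H(X) = 1.5774, H(Y|X) = 1.4855 (all in bits)

Chain rule: H(X,Y) = H(X) + H(Y|X)

Left side — joint entropy directly:
H(X,Y) = -Σ p(x,y) log p(x,y) = 3.0629 bits

Right side — compute H(Y|X) from the conditional distributions:
P(X) = (7/24, 1/3, 3/8), so H(X) = 1.5774 bits
H(Y|X) = Σ_x P(X=x) · H(Y|X=x):
  P(Y|X=0) = (3/7, 3/7, 1/7), H(Y|X=0) = 1.4488, weight P(X=0) = 7/24
  P(Y|X=1) = (1/2, 1/8, 3/8), H(Y|X=1) = 1.4056, weight P(X=1) = 1/3
  P(Y|X=2) = (1/3, 1/3, 1/3), H(Y|X=2) = 1.5850, weight P(X=2) = 3/8
H(Y|X) = 1.4855 bits

H(X) + H(Y|X) = 1.5774 + 1.4855 = 3.0629 bits

Both sides equal 3.0629 bits. ✓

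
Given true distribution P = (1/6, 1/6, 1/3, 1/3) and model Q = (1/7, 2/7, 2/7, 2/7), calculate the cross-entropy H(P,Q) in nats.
1.3683 nats

Cross-entropy: H(P,Q) = -Σ p(x) log q(x)

Alternatively: H(P,Q) = H(P) + D_KL(P||Q)
H(P) = 1.3297 nats
D_KL(P||Q) = 0.0386 nats

H(P,Q) = 1.3297 + 0.0386 = 1.3683 nats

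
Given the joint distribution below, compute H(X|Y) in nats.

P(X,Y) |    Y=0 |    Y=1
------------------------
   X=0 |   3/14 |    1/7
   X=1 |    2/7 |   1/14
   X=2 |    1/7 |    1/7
1.0587 nats

Using the chain rule: H(X|Y) = H(X,Y) - H(Y)

First, compute H(X,Y) = 1.7105 nats

Marginal P(Y) = (9/14, 5/14)
H(Y) = 0.6518 nats

H(X|Y) = H(X,Y) - H(Y) = 1.7105 - 0.6518 = 1.0587 nats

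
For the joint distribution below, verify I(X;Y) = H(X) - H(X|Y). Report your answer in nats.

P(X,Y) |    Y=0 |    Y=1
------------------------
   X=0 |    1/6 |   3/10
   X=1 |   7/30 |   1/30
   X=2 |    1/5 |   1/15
I(X;Y) = 0.1184 nats

Mutual information has multiple equivalent forms:
- I(X;Y) = H(X) - H(X|Y)
- I(X;Y) = H(Y) - H(Y|X)
- I(X;Y) = H(X) + H(Y) - H(X,Y)

Computing all quantities:
H(X) = 1.0606, H(Y) = 0.6730, H(X,Y) = 1.6152
H(X|Y) = 0.9422, H(Y|X) = 0.5546

Verification:
H(X) - H(X|Y) = 1.0606 - 0.9422 = 0.1184
H(Y) - H(Y|X) = 0.6730 - 0.5546 = 0.1184
H(X) + H(Y) - H(X,Y) = 1.0606 + 0.6730 - 1.6152 = 0.1184

All forms give I(X;Y) = 0.1184 nats. ✓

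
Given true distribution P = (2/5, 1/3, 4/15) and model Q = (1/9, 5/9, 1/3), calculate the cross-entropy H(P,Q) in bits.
1.9733 bits

Cross-entropy: H(P,Q) = -Σ p(x) log q(x)

Alternatively: H(P,Q) = H(P) + D_KL(P||Q)
H(P) = 1.5656 bits
D_KL(P||Q) = 0.4077 bits

H(P,Q) = 1.5656 + 0.4077 = 1.9733 bits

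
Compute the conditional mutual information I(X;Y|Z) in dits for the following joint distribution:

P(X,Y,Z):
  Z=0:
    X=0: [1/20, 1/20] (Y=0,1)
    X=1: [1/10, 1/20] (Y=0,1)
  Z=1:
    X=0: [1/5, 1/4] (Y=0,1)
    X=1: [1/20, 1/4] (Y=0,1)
0.0159 dits

Conditional mutual information: I(X;Y|Z) = H(X|Z) + H(Y|Z) - H(X,Y|Z)

H(Z) = 0.2442
H(X,Z) = 0.5365 → H(X|Z) = 0.2923
H(Y,Z) = 0.5246 → H(Y|Z) = 0.2804
H(X,Y,Z) = 0.8010 → H(X,Y|Z) = 0.5568

I(X;Y|Z) = 0.2923 + 0.2804 - 0.5568 = 0.0159 dits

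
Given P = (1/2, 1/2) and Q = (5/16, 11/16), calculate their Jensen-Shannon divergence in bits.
0.0265 bits

Jensen-Shannon divergence is:
JSD(P||Q) = 0.5 × D_KL(P||M) + 0.5 × D_KL(Q||M)
where M = 0.5 × (P + Q) is the mixture distribution.

M = 0.5 × (1/2, 1/2) + 0.5 × (5/16, 11/16) = (13/32, 19/32)

D_KL(P||M) = 0.0258 bits
D_KL(Q||M) = 0.0271 bits

JSD(P||Q) = 0.5 × 0.0258 + 0.5 × 0.0271 = 0.0265 bits

Unlike KL divergence, JSD is symmetric and bounded: 0 ≤ JSD ≤ log(2).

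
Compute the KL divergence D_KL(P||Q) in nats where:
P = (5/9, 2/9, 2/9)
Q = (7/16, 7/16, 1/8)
0.1100 nats

KL divergence: D_KL(P||Q) = Σ p(x) log(p(x)/q(x))

Computing term by term:
  x=0: 5/9 × log_e[(5/9)/(7/16)] = 5/9 × 0.2389 = 0.1327
  x=1: 2/9 × log_e[(2/9)/(7/16)] = 2/9 × -0.6774 = -0.1505
  x=2: 2/9 × log_e[(2/9)/(1/8)] = 2/9 × 0.5754 = 0.1279

D_KL(P||Q) = 0.1100 nats

Note: KL divergence is always non-negative and equals 0 iff P = Q.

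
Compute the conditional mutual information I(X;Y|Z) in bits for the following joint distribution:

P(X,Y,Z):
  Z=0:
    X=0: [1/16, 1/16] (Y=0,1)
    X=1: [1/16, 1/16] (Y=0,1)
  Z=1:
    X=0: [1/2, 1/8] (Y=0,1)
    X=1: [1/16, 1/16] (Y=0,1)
0.0323 bits

Conditional mutual information: I(X;Y|Z) = H(X|Z) + H(Y|Z) - H(X,Y|Z)

H(Z) = 0.8113
H(X,Z) = 1.5488 → H(X|Z) = 0.7375
H(Y,Z) = 1.6697 → H(Y|Z) = 0.8585
H(X,Y,Z) = 2.3750 → H(X,Y|Z) = 1.5637

I(X;Y|Z) = 0.7375 + 0.8585 - 1.5637 = 0.0323 bits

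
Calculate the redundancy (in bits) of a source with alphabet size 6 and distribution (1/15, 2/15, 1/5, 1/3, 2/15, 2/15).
0.1690 bits

Redundancy measures how far a source is from maximum entropy:
R = H_max - H(X)

Maximum entropy for 6 symbols: H_max = log_2(6) = 2.5850 bits
Actual entropy: H(X) = 2.4159 bits
Redundancy: R = 2.5850 - 2.4159 = 0.1690 bits

This redundancy represents potential for compression: the source could be compressed by 0.1690 bits per symbol.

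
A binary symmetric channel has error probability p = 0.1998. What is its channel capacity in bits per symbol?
0.2785 bits

For a binary symmetric channel (BSC) with error probability p:
Capacity C = 1 - H(p) bits per symbol

where H(p) = -p log₂(p) - (1-p) log₂(1-p) is the binary entropy function.

H(0.1998) = 0.7215 bits
C = 1 - 0.7215 = 0.2785 bits per symbol

This means we can reliably transmit up to 0.2785 bits of information per channel use.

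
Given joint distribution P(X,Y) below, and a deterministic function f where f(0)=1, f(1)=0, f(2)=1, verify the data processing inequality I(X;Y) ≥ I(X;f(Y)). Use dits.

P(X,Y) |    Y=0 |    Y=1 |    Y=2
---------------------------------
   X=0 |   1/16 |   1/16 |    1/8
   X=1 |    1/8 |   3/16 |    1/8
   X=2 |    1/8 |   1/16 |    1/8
I(X;Y) = 0.0144, I(X;f(Y)) = 0.0110, inequality holds: 0.0144 ≥ 0.0110

Data Processing Inequality: For any Markov chain X → Y → Z, we have I(X;Y) ≥ I(X;Z).

Here Z = f(Y) is a deterministic function of Y, forming X → Y → Z.

Original I(X;Y) = 0.0144 dits

After applying f:
P(X,Z) where Z=f(Y):
- P(X,Z=0) = P(X,Y=1)
- P(X,Z=1) = P(X,Y=0) + P(X,Y=2)

I(X;Z) = I(X;f(Y)) = 0.0110 dits

Verification: 0.0144 ≥ 0.0110 ✓

Information cannot be created by processing; the function f can only lose information about X.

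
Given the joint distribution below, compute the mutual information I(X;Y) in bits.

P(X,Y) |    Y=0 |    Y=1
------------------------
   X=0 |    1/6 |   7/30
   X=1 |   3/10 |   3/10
0.0048 bits

Mutual information: I(X;Y) = H(X) + H(Y) - H(X,Y)

Marginals:
P(X) = (2/5, 3/5), H(X) = 0.9710 bits
P(Y) = (7/15, 8/15), H(Y) = 0.9968 bits

Joint entropy: H(X,Y) = 1.9629 bits

I(X;Y) = 0.9710 + 0.9968 - 1.9629 = 0.0048 bits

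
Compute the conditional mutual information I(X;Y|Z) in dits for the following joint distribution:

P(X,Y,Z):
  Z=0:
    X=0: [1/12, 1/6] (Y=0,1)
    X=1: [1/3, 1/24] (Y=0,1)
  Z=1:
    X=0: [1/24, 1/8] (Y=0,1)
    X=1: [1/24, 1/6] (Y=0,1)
0.0471 dits

Conditional mutual information: I(X;Y|Z) = H(X|Z) + H(Y|Z) - H(X,Y|Z)

H(Z) = 0.2873
H(X,Z) = 0.5819 → H(X|Z) = 0.2946
H(Y,Z) = 0.5464 → H(Y|Z) = 0.2590
H(X,Y,Z) = 0.7938 → H(X,Y|Z) = 0.5065

I(X;Y|Z) = 0.2946 + 0.2590 - 0.5065 = 0.0471 dits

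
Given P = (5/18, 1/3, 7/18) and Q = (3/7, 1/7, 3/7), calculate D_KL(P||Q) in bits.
0.1792 bits

KL divergence: D_KL(P||Q) = Σ p(x) log(p(x)/q(x))

Computing term by term:
  x=0: 5/18 × log_2[(5/18)/(3/7)] = 5/18 × -0.6256 = -0.1738
  x=1: 1/3 × log_2[(1/3)/(1/7)] = 1/3 × 1.2224 = 0.4075
  x=2: 7/18 × log_2[(7/18)/(3/7)] = 7/18 × -0.1402 = -0.0545

D_KL(P||Q) = 0.1792 bits

Note: KL divergence is always non-negative and equals 0 iff P = Q.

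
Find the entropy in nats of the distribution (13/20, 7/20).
0.6474 nats

Shannon entropy is H(X) = -Σ p(x) log p(x).

For P = (13/20, 7/20):
H = -13/20 × log_e(13/20) -7/20 × log_e(7/20)
H = 0.6474 nats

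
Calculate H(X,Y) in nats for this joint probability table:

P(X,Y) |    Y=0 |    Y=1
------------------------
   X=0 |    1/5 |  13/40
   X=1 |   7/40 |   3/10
1.3534 nats

Joint entropy is H(X,Y) = -Σ_{x,y} p(x,y) log p(x,y).

Summing over all non-zero entries:
H(X,Y) = -[1/5·log_e(1/5) + 13/40·log_e(13/40) + 7/40·log_e(7/40) + 3/10·log_e(3/10)]
H(X,Y) = 1.3534 nats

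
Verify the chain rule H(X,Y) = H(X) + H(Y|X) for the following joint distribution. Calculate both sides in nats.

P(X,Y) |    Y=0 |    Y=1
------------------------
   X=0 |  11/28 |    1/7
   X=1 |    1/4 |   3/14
H(X,Y) = 1.3217, H(X) = 0.6906, H(Y|X) = 0.6311 (all in nats)

Chain rule: H(X,Y) = H(X) + H(Y|X)

Left side — joint entropy directly:
H(X,Y) = -Σ p(x,y) log p(x,y) = 1.3217 nats

Right side — compute H(Y|X) from the conditional distributions:
P(X) = (15/28, 13/28), so H(X) = 0.6906 nats
H(Y|X) = Σ_x P(X=x) · H(Y|X=x):
  P(Y|X=0) = (11/15, 4/15), H(Y|X=0) = 0.5799, weight P(X=0) = 15/28
  P(Y|X=1) = (7/13, 6/13), H(Y|X=1) = 0.6902, weight P(X=1) = 13/28
H(Y|X) = 0.6311 nats

H(X) + H(Y|X) = 0.6906 + 0.6311 = 1.3217 nats

Both sides equal 1.3217 nats. ✓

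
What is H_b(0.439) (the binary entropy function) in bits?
0.9892 bits

The binary entropy function is:
H(p) = -p log(p) - (1-p) log(1-p)

H(0.439) = -0.439 × log_2(0.439) - 0.561 × log_2(0.561)
H(0.439) = 0.9892 bits

Note: Binary entropy is maximized at p=0.5 (H=1 bit) and minimized at p=0 or p=1 (H=0).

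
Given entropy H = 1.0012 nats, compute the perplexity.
2.7215

Perplexity is e^H (or exp(H) for natural log).

H = 1.0012 nats
Perplexity = e^1.0012 = 2.7215

Interpretation: The model's uncertainty is equivalent to choosing uniformly among 2.7 options.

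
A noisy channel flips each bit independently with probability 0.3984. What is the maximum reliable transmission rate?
0.0300 bits

For a binary symmetric channel (BSC) with error probability p:
Capacity C = 1 - H(p) bits per symbol

where H(p) = -p log₂(p) - (1-p) log₂(1-p) is the binary entropy function.

H(0.3984) = 0.9700 bits
C = 1 - 0.9700 = 0.0300 bits per symbol

This means we can reliably transmit up to 0.0300 bits of information per channel use.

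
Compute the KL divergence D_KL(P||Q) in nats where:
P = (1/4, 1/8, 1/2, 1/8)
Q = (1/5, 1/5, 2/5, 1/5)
0.0499 nats

KL divergence: D_KL(P||Q) = Σ p(x) log(p(x)/q(x))

Computing term by term:
  x=0: 1/4 × log_e[(1/4)/(1/5)] = 1/4 × 0.2231 = 0.0558
  x=1: 1/8 × log_e[(1/8)/(1/5)] = 1/8 × -0.4700 = -0.0588
  x=2: 1/2 × log_e[(1/2)/(2/5)] = 1/2 × 0.2231 = 0.1116
  x=3: 1/8 × log_e[(1/8)/(1/5)] = 1/8 × -0.4700 = -0.0588

D_KL(P||Q) = 0.0499 nats

Note: KL divergence is always non-negative and equals 0 iff P = Q.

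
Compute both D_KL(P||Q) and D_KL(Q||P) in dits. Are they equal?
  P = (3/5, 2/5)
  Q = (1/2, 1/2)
D_KL(P||Q) = 0.0087, D_KL(Q||P) = 0.0089

KL divergence is not symmetric: D_KL(P||Q) ≠ D_KL(Q||P) in general.

D_KL(P||Q) = 0.0087 dits
D_KL(Q||P) = 0.0089 dits

No, they are not equal!

This asymmetry is why KL divergence is not a true distance metric.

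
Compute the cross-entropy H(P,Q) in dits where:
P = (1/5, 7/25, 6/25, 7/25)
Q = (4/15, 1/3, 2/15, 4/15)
0.6191 dits

Cross-entropy: H(P,Q) = -Σ p(x) log q(x)

Alternatively: H(P,Q) = H(P) + D_KL(P||Q)
H(P) = 0.5981 dits
D_KL(P||Q) = 0.0210 dits

H(P,Q) = 0.5981 + 0.0210 = 0.6191 dits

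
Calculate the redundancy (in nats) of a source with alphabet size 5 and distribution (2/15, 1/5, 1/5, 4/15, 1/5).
0.0227 nats

Redundancy measures how far a source is from maximum entropy:
R = H_max - H(X)

Maximum entropy for 5 symbols: H_max = log_e(5) = 1.6094 nats
Actual entropy: H(X) = 1.5868 nats
Redundancy: R = 1.6094 - 1.5868 = 0.0227 nats

This redundancy represents potential for compression: the source could be compressed by 0.0227 nats per symbol.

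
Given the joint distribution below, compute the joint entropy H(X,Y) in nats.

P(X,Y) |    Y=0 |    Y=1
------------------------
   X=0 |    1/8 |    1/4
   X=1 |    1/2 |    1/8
1.2130 nats

Joint entropy is H(X,Y) = -Σ_{x,y} p(x,y) log p(x,y).

Summing over all non-zero entries:
H(X,Y) = -[1/8·log_e(1/8) + 1/4·log_e(1/4) + 1/2·log_e(1/2) + 1/8·log_e(1/8)]
H(X,Y) = 1.2130 nats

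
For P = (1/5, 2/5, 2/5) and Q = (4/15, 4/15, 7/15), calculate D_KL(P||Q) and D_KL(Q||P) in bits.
D_KL(P||Q) = 0.0620, D_KL(Q||P) = 0.0585

KL divergence is not symmetric: D_KL(P||Q) ≠ D_KL(Q||P) in general.

D_KL(P||Q) = 0.0620 bits
D_KL(Q||P) = 0.0585 bits

No, they are not equal!

This asymmetry is why KL divergence is not a true distance metric.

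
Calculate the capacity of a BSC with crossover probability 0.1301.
0.4423 bits

For a binary symmetric channel (BSC) with error probability p:
Capacity C = 1 - H(p) bits per symbol

where H(p) = -p log₂(p) - (1-p) log₂(1-p) is the binary entropy function.

H(0.1301) = 0.5577 bits
C = 1 - 0.5577 = 0.4423 bits per symbol

This means we can reliably transmit up to 0.4423 bits of information per channel use.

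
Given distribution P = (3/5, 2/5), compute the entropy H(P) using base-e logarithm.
0.6730 nats

Shannon entropy is H(X) = -Σ p(x) log p(x).

For P = (3/5, 2/5):
H = -3/5 × log_e(3/5) -2/5 × log_e(2/5)
H = 0.6730 nats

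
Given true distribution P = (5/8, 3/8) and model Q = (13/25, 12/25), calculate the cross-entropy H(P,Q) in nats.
0.6839 nats

Cross-entropy: H(P,Q) = -Σ p(x) log q(x)

Alternatively: H(P,Q) = H(P) + D_KL(P||Q)
H(P) = 0.6616 nats
D_KL(P||Q) = 0.0224 nats

H(P,Q) = 0.6616 + 0.0224 = 0.6839 nats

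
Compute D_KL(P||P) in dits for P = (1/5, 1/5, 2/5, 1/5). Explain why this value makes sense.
0.0000 dits

KL divergence satisfies the Gibbs inequality: D_KL(P||Q) ≥ 0 for all distributions P, Q.

D_KL(P||Q) = Σ p(x) log(p(x)/q(x))
Each term is p(x) × log_10(p(x)/p(x)) = p(x) × log_10(1) = 0, so the sum is 0.
D_KL(P||Q) = 0.0000 dits

When P = Q, the KL divergence is exactly 0, as there is no 'divergence' between identical distributions.

This non-negativity is a fundamental property: relative entropy cannot be negative because it measures how different Q is from P.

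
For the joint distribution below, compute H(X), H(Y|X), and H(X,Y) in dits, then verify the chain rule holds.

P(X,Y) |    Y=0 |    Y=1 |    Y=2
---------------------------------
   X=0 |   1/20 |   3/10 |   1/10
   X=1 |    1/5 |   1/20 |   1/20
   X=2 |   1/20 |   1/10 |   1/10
H(X,Y) = 0.8569, H(X) = 0.4634, H(Y|X) = 0.3934 (all in dits)

Chain rule: H(X,Y) = H(X) + H(Y|X)

Left side — joint entropy directly:
H(X,Y) = -Σ p(x,y) log p(x,y) = 0.8569 dits

Right side — compute H(Y|X) from the conditional distributions:
P(X) = (9/20, 3/10, 1/4), so H(X) = 0.4634 dits
H(Y|X) = Σ_x P(X=x) · H(Y|X=x):
  P(Y|X=0) = (1/9, 2/3, 2/9), H(Y|X=0) = 0.3686, weight P(X=0) = 9/20
  P(Y|X=1) = (2/3, 1/6, 1/6), H(Y|X=1) = 0.3768, weight P(X=1) = 3/10
  P(Y|X=2) = (1/5, 2/5, 2/5), H(Y|X=2) = 0.4581, weight P(X=2) = 1/4
H(Y|X) = 0.3934 dits

H(X) + H(Y|X) = 0.4634 + 0.3934 = 0.8569 dits

Both sides equal 0.8569 dits. ✓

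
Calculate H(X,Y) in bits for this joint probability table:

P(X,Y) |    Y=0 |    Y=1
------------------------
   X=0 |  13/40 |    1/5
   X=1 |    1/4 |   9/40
1.9756 bits

Joint entropy is H(X,Y) = -Σ_{x,y} p(x,y) log p(x,y).

Summing over all non-zero entries:
H(X,Y) = -[13/40·log_2(13/40) + 1/5·log_2(1/5) + 1/4·log_2(1/4) + 9/40·log_2(9/40)]
H(X,Y) = 1.9756 bits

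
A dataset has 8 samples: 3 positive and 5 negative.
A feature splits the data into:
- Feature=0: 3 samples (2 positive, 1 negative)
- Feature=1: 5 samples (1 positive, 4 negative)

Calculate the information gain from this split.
0.1589 bits

Information Gain = H(Y) - H(Y|Feature)

Before split:
P(positive) = 3/8 = 0.3750
H(Y) = 0.9544 bits

After split:
Feature=0: H = 0.9183 bits (weight = 3/8)
Feature=1: H = 0.7219 bits (weight = 5/8)
H(Y|Feature) = (3/8)×0.9183 + (5/8)×0.7219 = 0.7956 bits

Information Gain = 0.9544 - 0.7956 = 0.1589 bits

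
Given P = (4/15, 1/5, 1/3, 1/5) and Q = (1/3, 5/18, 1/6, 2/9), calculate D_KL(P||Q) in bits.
0.1223 bits

KL divergence: D_KL(P||Q) = Σ p(x) log(p(x)/q(x))

Computing term by term:
  x=0: 4/15 × log_2[(4/15)/(1/3)] = 4/15 × -0.3219 = -0.0858
  x=1: 1/5 × log_2[(1/5)/(5/18)] = 1/5 × -0.4739 = -0.0948
  x=2: 1/3 × log_2[(1/3)/(1/6)] = 1/3 × 1.0000 = 0.3333
  x=3: 1/5 × log_2[(1/5)/(2/9)] = 1/5 × -0.1520 = -0.0304

D_KL(P||Q) = 0.1223 bits

Note: KL divergence is always non-negative and equals 0 iff P = Q.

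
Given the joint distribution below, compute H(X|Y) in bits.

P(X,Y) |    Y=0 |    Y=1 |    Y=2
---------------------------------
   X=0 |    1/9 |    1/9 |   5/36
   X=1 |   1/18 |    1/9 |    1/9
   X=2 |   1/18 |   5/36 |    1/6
1.5550 bits

Using the chain rule: H(X|Y) = H(X,Y) - H(Y)

First, compute H(X,Y) = 3.0941 bits

Marginal P(Y) = (2/9, 13/36, 5/12)
H(Y) = 1.5391 bits

H(X|Y) = H(X,Y) - H(Y) = 3.0941 - 1.5391 = 1.5550 bits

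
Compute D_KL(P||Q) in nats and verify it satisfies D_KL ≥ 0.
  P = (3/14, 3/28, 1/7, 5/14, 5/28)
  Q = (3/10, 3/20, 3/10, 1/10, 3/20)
0.2716 nats

KL divergence satisfies the Gibbs inequality: D_KL(P||Q) ≥ 0 for all distributions P, Q.

D_KL(P||Q) = Σ p(x) log(p(x)/q(x))
Term by term:
  x=0: 3/14 × log_e[(3/14)/(3/10)] = -0.0721
  x=1: 3/28 × log_e[(3/28)/(3/20)] = -0.0361
  x=2: 1/7 × log_e[(1/7)/(3/10)] = -0.1060
  x=3: 5/14 × log_e[(5/14)/(1/10)] = 0.4546
  x=4: 5/28 × log_e[(5/28)/(3/20)] = 0.0311
D_KL(P||Q) = 0.2716 nats

D_KL(P||Q) = 0.2716 ≥ 0 ✓

This non-negativity is a fundamental property: relative entropy cannot be negative because it measures how different Q is from P.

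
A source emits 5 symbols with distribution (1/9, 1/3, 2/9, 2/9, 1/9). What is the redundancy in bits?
0.1248 bits

Redundancy measures how far a source is from maximum entropy:
R = H_max - H(X)

Maximum entropy for 5 symbols: H_max = log_2(5) = 2.3219 bits
Actual entropy: H(X) = 2.1972 bits
Redundancy: R = 2.3219 - 2.1972 = 0.1248 bits

This redundancy represents potential for compression: the source could be compressed by 0.1248 bits per symbol.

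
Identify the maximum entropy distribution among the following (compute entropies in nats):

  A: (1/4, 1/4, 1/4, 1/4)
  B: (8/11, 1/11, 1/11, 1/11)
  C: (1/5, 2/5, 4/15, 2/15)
A

For a discrete distribution over n outcomes, entropy is maximized by the uniform distribution.

Computing entropies:
H(A) = 1.3863 nats
H(B) = 0.8856 nats
H(C) = 1.3095 nats

The uniform distribution (where all probabilities equal 1/4) achieves the maximum entropy of log_e(4) = 1.3863 nats.

Distribution A has the highest entropy.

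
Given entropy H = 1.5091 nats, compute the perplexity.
4.5227

Perplexity is e^H (or exp(H) for natural log).

H = 1.5091 nats
Perplexity = e^1.5091 = 4.5227

Interpretation: The model's uncertainty is equivalent to choosing uniformly among 4.5 options.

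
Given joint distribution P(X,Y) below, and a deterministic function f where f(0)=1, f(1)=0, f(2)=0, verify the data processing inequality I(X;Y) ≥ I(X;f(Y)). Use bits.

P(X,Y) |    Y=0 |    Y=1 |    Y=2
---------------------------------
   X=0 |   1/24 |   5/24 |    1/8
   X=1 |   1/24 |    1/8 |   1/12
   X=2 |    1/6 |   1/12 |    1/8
I(X;Y) = 0.1090, I(X;f(Y)) = 0.0884, inequality holds: 0.1090 ≥ 0.0884

Data Processing Inequality: For any Markov chain X → Y → Z, we have I(X;Y) ≥ I(X;Z).

Here Z = f(Y) is a deterministic function of Y, forming X → Y → Z.

Original I(X;Y) = 0.1090 bits

After applying f:
P(X,Z) where Z=f(Y):
- P(X,Z=0) = P(X,Y=1) + P(X,Y=2)
- P(X,Z=1) = P(X,Y=0)

I(X;Z) = I(X;f(Y)) = 0.0884 bits

Verification: 0.1090 ≥ 0.0884 ✓

Information cannot be created by processing; the function f can only lose information about X.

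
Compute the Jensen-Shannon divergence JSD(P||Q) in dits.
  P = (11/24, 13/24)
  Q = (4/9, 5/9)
0.0000 dits

Jensen-Shannon divergence is:
JSD(P||Q) = 0.5 × D_KL(P||M) + 0.5 × D_KL(Q||M)
where M = 0.5 × (P + Q) is the mixture distribution.

M = 0.5 × (11/24, 13/24) + 0.5 × (4/9, 5/9) = (0.451389, 0.548611)

D_KL(P||M) = 0.0000 dits
D_KL(Q||M) = 0.0000 dits

JSD(P||Q) = 0.5 × 0.0000 + 0.5 × 0.0000 = 0.0000 dits

Unlike KL divergence, JSD is symmetric and bounded: 0 ≤ JSD ≤ log(2).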